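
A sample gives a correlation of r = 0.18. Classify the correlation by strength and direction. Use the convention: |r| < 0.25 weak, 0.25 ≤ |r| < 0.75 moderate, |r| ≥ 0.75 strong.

weak positive

r = 0.18 > 0 so the relationship is positive.
|r| = 0.18, which falls in the weak range.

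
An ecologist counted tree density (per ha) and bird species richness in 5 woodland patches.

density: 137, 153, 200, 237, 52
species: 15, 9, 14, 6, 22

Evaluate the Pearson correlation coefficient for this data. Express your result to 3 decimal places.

-0.862

n = 5, Σx = 779, Σy = 66, Σx² = 141051, Σy² = 1022, Σxy = 8798
nΣxy − ΣxΣy = 43990 − 51414 = -7424
nΣx² − (Σx)² = 705255 − 606841 = 98414; nΣy² − (Σy)² = 5110 − 4356 = 754
r = -7424 / √(98414 × 754) = -7424 / 8614.1834 ≈ -0.862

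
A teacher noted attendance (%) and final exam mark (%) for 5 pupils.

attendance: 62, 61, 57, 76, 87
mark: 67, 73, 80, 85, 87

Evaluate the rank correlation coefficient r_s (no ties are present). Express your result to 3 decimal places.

Rank attendance: 3, 2, 1, 4, 5
Rank mark: 1, 2, 3, 4, 5
d = rank(attendance) − rank(mark): 2, 0, -2, 0, 0; Σd² = 8
ρ = 1 − 6Σd² / [n(n²−1)] = 1 − 6×8 / (5×24) = 1 − 48/120 ≈ 0.600

0.600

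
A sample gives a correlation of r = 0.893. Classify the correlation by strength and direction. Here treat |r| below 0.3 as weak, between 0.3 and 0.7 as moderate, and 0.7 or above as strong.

strong positive

r = 0.893 > 0 so the relationship is positive.
|r| = 0.893, which falls in the strong range.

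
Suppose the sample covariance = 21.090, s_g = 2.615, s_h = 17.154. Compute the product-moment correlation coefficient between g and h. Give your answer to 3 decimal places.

0.470

r = Cov(g,h) / (s_g · s_h) = 21.090 / (2.615 × 17.154)
  = 21.090 / 44.8577 ≈ 0.470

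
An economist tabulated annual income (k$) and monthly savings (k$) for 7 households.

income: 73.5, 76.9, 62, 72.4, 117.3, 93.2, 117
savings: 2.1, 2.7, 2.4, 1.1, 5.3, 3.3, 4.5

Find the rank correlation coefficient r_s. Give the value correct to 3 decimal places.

0.893

Rank income: 3, 4, 1, 2, 7, 5, 6
Rank savings: 2, 4, 3, 1, 7, 5, 6
d = rank(income) − rank(savings): 1, 0, -2, 1, 0, 0, 0; Σd² = 6
ρ = 1 − 6Σd² / [n(n²−1)] = 1 − 6×6 / (7×48) = 1 − 36/336 ≈ 0.893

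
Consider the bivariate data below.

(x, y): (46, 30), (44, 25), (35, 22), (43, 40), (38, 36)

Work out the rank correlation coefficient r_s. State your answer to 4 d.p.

Rank x: 5, 4, 1, 3, 2
Rank y: 3, 2, 1, 5, 4
d = rank(x) − rank(y): 2, 2, 0, -2, -2; Σd² = 16
ρ = 1 − 6Σd² / [n(n²−1)] = 1 − 6×16 / (5×24) = 1 − 96/120 ≈ 0.2000

0.2000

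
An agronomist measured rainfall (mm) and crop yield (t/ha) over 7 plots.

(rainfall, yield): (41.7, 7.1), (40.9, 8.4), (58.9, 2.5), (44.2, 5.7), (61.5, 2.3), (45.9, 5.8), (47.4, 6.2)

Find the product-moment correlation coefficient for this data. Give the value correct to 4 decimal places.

n = 7, Σx = 340.5, Σy = 38, Σx² = 16970.37, Σy² = 237.08, Σxy = 1740.37
nΣxy − ΣxΣy = 12182.59 − 12939 = -756.41
nΣx² − (Σx)² = 118792.59 − 115940.25 = 2852.34; nΣy² − (Σy)² = 1659.56 − 1444 = 215.56
r = -756.41 / √(2852.34 × 215.56) = -756.41 / 784.1240 ≈ -0.9647

-0.9647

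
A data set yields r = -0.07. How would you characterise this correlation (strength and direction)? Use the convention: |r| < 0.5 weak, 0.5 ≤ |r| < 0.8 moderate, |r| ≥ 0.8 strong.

weak negative

r = -0.07 < 0 so the relationship is negative.
|r| = 0.07, which falls in the weak range.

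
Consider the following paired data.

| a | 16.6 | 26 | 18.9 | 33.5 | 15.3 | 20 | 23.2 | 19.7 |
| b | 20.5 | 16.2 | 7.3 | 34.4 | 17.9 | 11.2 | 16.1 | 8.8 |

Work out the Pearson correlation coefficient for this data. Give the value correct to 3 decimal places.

0.655

n = 8, Σa = 173.2, Σb = 132.4, Σa² = 3991.44, Σb² = 2701.84, Σab = 3096.62
nΣab − ΣaΣb = 24772.96 − 22931.68 = 1841.28
nΣa² − (Σa)² = 31931.52 − 29998.24 = 1933.28; nΣb² − (Σb)² = 21614.72 − 17529.76 = 4084.96
r = 1841.28 / √(1933.28 × 4084.96) = 1841.28 / 2810.2262 ≈ 0.655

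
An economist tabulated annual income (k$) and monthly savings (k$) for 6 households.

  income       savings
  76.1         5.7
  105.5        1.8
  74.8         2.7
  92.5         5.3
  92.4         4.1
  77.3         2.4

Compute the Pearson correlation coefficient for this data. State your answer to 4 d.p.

n = 6, Σx = 518.6, Σy = 22, Σx² = 45585.8, Σy² = 93.68, Σxy = 1880.24
nΣxy − ΣxΣy = 11281.44 − 11409.2 = -127.76
nΣx² − (Σx)² = 273514.8 − 268945.96 = 4568.84; nΣy² − (Σy)² = 562.08 − 484 = 78.08
r = -127.76 / √(4568.84 × 78.08) = -127.76 / 597.2730 ≈ -0.2139

-0.2139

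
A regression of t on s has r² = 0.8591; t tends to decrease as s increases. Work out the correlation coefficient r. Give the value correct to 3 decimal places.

-0.927

|r| = √0.8591 = 0.927
The association is negative, so r = −0.927.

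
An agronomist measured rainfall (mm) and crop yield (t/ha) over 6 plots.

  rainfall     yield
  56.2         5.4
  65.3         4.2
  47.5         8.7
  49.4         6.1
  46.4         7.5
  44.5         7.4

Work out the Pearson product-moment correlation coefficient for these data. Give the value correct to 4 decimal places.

-0.8797

n = 6, Σx = 309.3, Σy = 39.3, Σx² = 16252.35, Σy² = 270.71, Σxy = 1969.63
nΣxy − ΣxΣy = 11817.78 − 12155.49 = -337.71
nΣx² − (Σx)² = 97514.1 − 95666.49 = 1847.61; nΣy² − (Σy)² = 1624.26 − 1544.49 = 79.77
r = -337.71 / √(1847.61 × 79.77) = -337.71 / 383.9060 ≈ -0.8797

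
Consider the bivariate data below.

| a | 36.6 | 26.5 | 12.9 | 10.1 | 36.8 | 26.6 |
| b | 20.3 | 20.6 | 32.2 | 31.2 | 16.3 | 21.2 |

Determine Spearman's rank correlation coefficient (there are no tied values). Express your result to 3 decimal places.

-0.886

Rank a: 5, 3, 2, 1, 6, 4
Rank b: 2, 3, 6, 5, 1, 4
d = rank(a) − rank(b): 3, 0, -4, -4, 5, 0; Σd² = 66
ρ = 1 − 6Σd² / [n(n²−1)] = 1 − 6×66 / (6×35) = 1 − 396/210 ≈ -0.886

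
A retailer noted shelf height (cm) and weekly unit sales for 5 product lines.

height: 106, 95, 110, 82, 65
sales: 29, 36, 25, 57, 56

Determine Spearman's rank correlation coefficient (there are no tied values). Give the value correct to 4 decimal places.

-0.9000

Rank height: 4, 3, 5, 2, 1
Rank sales: 2, 3, 1, 5, 4
d = rank(height) − rank(sales): 2, 0, 4, -3, -3; Σd² = 38
ρ = 1 − 6Σd² / [n(n²−1)] = 1 − 6×38 / (5×24) = 1 − 228/120 ≈ -0.9000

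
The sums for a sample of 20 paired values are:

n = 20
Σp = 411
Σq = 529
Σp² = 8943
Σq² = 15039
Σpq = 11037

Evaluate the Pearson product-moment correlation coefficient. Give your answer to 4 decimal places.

r = (nΣpq − ΣpΣq) / √[(nΣp² − (Σp)²)(nΣq² − (Σq)²)]
Numerator: 20×11037 − 411×529 = 3321
Denominator: √[(178860 − 168921)(300780 − 279841)] = √[9939 × 20939] = 14426.1125
r = 3321 / 14426.1125 ≈ 0.2302

0.2302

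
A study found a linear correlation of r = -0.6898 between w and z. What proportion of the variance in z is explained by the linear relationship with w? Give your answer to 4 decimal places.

r² = (-0.6898)² = 0.4758

0.4758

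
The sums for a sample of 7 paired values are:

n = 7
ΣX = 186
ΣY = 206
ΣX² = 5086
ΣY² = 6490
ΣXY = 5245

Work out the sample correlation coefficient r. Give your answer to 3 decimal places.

-0.923

r = (nΣXY − ΣXΣY) / √[(nΣX² − (ΣX)²)(nΣY² − (ΣY)²)]
Numerator: 7×5245 − 186×206 = -1601
Denominator: √[(35602 − 34596)(45430 − 42436)] = √[1006 × 2994] = 1735.5011
r = -1601 / 1735.5011 ≈ -0.923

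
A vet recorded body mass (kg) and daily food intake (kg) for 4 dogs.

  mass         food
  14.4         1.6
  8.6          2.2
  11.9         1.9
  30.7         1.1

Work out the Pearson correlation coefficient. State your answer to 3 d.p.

n = 4, Σx = 65.6, Σy = 6.8, Σx² = 1365.42, Σy² = 12.22, Σxy = 98.34
nΣxy − ΣxΣy = 393.36 − 446.08 = -52.72
nΣx² − (Σx)² = 5461.68 − 4303.36 = 1158.32; nΣy² − (Σy)² = 48.88 − 46.24 = 2.64
r = -52.72 / √(1158.32 × 2.64) = -52.72 / 55.2989 ≈ -0.953

-0.953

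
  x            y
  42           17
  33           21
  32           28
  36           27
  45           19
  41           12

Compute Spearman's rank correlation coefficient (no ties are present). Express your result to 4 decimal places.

Rank x: 5, 2, 1, 3, 6, 4
Rank y: 2, 4, 6, 5, 3, 1
d = rank(x) − rank(y): 3, -2, -5, -2, 3, 3; Σd² = 60
ρ = 1 − 6Σd² / [n(n²−1)] = 1 − 6×60 / (6×35) = 1 − 360/210 ≈ -0.7143

-0.7143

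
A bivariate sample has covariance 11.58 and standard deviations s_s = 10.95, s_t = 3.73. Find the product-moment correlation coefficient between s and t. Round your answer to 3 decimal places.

0.284

r = Cov(s,t) / (s_s · s_t) = 11.58 / (10.95 × 3.73)
  = 11.58 / 40.8435 ≈ 0.284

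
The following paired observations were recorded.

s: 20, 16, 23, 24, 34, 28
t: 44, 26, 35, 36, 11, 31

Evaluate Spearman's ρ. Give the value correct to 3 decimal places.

-0.371

Rank s: 2, 1, 3, 4, 6, 5
Rank t: 6, 2, 4, 5, 1, 3
d = rank(s) − rank(t): -4, -1, -1, -1, 5, 2; Σd² = 48
ρ = 1 − 6Σd² / [n(n²−1)] = 1 − 6×48 / (6×35) = 1 − 288/210 ≈ -0.371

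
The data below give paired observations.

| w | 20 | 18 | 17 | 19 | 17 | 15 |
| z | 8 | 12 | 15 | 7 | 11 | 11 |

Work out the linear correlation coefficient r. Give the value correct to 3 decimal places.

-0.583

n = 6, Σw = 106, Σz = 64, Σw² = 1888, Σz² = 724, Σwz = 1116
nΣwz − ΣwΣz = 6696 − 6784 = -88
nΣw² − (Σw)² = 11328 − 11236 = 92; nΣz² − (Σz)² = 4344 − 4096 = 248
r = -88 / √(92 × 248) = -88 / 151.0497 ≈ -0.583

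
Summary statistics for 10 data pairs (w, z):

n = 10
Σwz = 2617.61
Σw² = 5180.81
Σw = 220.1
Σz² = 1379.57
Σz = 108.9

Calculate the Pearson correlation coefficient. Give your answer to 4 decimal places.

0.8648

r = (nΣwz − ΣwΣz) / √[(nΣw² − (Σw)²)(nΣz² − (Σz)²)]
Numerator: 10×2617.61 − 220.1×108.9 = 2207.21
Denominator: √[(51808.1 − 48444.01)(13795.7 − 11859.21)] = √[3364.09 × 1936.49] = 2552.3571
r = 2207.21 / 2552.3571 ≈ 0.8648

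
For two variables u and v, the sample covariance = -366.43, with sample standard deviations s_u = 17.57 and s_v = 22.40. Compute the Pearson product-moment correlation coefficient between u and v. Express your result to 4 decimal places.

r = Cov(u,v) / (s_u · s_v) = -366.43 / (17.57 × 22.40)
  = -366.43 / 393.5680 ≈ -0.9310

-0.9310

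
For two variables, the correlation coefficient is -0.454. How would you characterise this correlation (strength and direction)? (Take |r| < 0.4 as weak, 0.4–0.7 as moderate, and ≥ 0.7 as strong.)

moderate negative

r = -0.454 < 0 so the relationship is negative.
|r| = 0.454, which falls in the moderate range.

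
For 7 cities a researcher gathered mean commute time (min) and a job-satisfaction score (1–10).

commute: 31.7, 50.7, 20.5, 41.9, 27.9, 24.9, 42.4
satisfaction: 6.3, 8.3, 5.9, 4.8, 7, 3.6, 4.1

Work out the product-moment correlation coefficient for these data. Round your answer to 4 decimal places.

0.2739

n = 7, Σx = 240, Σy = 40, Σx² = 8947.42, Σy² = 245.2, Σxy = 1401.37
nΣxy − ΣxΣy = 9809.59 − 9600 = 209.59
nΣx² − (Σx)² = 62631.94 − 57600 = 5031.94; nΣy² − (Σy)² = 1716.4 − 1600 = 116.4
r = 209.59 / √(5031.94 × 116.4) = 209.59 / 765.3220 ≈ 0.2739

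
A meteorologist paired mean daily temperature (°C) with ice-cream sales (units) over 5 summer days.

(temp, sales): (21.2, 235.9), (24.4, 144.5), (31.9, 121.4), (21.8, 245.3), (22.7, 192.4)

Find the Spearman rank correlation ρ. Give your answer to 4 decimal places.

-0.9000

Rank temp: 1, 4, 5, 2, 3
Rank sales: 4, 2, 1, 5, 3
d = rank(temp) − rank(sales): -3, 2, 4, -3, 0; Σd² = 38
ρ = 1 − 6Σd² / [n(n²−1)] = 1 − 6×38 / (5×24) = 1 − 228/120 ≈ -0.9000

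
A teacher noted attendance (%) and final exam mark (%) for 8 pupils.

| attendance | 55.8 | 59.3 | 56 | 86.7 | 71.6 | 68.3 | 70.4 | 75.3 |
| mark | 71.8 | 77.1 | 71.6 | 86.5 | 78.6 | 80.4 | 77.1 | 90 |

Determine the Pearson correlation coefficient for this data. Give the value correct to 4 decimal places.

n = 8, Σx = 543.4, Σy = 633.1, Σx² = 37700.72, Σy² = 50394.99, Σxy = 43411.54
nΣxy − ΣxΣy = 347292.32 − 344026.54 = 3265.78
nΣx² − (Σx)² = 301605.76 − 295283.56 = 6322.2; nΣy² − (Σy)² = 403159.92 − 400815.61 = 2344.31
r = 3265.78 / √(6322.2 × 2344.31) = 3265.78 / 3849.8307 ≈ 0.8483

0.8483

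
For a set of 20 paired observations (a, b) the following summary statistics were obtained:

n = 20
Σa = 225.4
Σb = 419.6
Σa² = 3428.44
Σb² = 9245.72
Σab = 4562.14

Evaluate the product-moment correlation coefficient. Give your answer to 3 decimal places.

r = (nΣab − ΣaΣb) / √[(nΣa² − (Σa)²)(nΣb² − (Σb)²)]
Numerator: 20×4562.14 − 225.4×419.6 = -3335.04
Denominator: √[(68568.8 − 50805.16)(184914.4 − 176064.16)] = √[17763.64 × 8850.24] = 12538.4400
r = -3335.04 / 12538.4400 ≈ -0.266

-0.266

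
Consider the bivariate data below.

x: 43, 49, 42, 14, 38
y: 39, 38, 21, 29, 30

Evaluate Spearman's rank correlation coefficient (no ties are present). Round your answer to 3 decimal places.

Rank x: 4, 5, 3, 1, 2
Rank y: 5, 4, 1, 2, 3
d = rank(x) − rank(y): -1, 1, 2, -1, -1; Σd² = 8
ρ = 1 − 6Σd² / [n(n²−1)] = 1 − 6×8 / (5×24) = 1 − 48/120 ≈ 0.600

0.600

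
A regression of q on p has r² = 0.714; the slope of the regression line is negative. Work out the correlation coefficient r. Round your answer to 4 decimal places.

-0.8450

|r| = √0.714 = 0.8450
The association is negative, so r = −0.8450.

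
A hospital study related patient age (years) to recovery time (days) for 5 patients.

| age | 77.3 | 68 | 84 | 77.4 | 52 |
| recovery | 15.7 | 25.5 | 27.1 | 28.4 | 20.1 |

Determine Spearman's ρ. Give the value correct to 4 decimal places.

Rank age: 3, 2, 5, 4, 1
Rank recovery: 1, 3, 4, 5, 2
d = rank(age) − rank(recovery): 2, -1, 1, -1, -1; Σd² = 8
ρ = 1 − 6Σd² / [n(n²−1)] = 1 − 6×8 / (5×24) = 1 − 48/120 ≈ 0.6000

0.6000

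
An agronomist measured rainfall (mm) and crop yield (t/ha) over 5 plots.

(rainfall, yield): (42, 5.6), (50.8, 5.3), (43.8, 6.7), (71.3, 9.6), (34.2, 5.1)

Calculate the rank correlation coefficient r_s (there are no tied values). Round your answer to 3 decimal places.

Rank rainfall: 2, 4, 3, 5, 1
Rank yield: 3, 2, 4, 5, 1
d = rank(rainfall) − rank(yield): -1, 2, -1, 0, 0; Σd² = 6
ρ = 1 − 6Σd² / [n(n²−1)] = 1 − 6×6 / (5×24) = 1 − 36/120 ≈ 0.700

0.700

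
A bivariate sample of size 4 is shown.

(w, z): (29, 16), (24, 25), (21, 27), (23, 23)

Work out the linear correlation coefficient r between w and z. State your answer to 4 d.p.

-0.9565

n = 4, Σw = 97, Σz = 91, Σw² = 2387, Σz² = 2139, Σwz = 2160
nΣwz − ΣwΣz = 8640 − 8827 = -187
nΣw² − (Σw)² = 9548 − 9409 = 139; nΣz² − (Σz)² = 8556 − 8281 = 275
r = -187 / √(139 × 275) = -187 / 195.5121 ≈ -0.9565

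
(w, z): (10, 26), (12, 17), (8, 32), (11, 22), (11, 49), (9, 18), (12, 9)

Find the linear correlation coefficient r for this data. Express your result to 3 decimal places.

n = 7, Σw = 73, Σz = 173, Σw² = 775, Σz² = 5279, Σwz = 1771
nΣwz − ΣwΣz = 12397 − 12629 = -232
nΣw² − (Σw)² = 5425 − 5329 = 96; nΣz² − (Σz)² = 36953 − 29929 = 7024
r = -232 / √(96 × 7024) = -232 / 821.1602 ≈ -0.283

-0.283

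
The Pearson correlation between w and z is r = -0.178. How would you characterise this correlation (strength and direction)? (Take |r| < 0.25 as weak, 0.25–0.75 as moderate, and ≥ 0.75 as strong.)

r = -0.178 < 0 so the relationship is negative.
|r| = 0.178, which falls in the weak range.

weak negative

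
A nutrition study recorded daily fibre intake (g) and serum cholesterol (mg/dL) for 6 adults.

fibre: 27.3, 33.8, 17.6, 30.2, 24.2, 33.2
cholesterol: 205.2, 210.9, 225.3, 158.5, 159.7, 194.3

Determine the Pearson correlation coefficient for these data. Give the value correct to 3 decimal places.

-0.218

n = 6, Σx = 166.3, Σy = 1153.9, Σx² = 4797.41, Σy² = 225724.77, Σxy = 31797.86
nΣxy − ΣxΣy = 190787.16 − 191893.57 = -1106.41
nΣx² − (Σx)² = 28784.46 − 27655.69 = 1128.77; nΣy² − (Σy)² = 1354348.62 − 1331485.21 = 22863.41
r = -1106.41 / √(1128.77 × 22863.41) = -1106.41 / 5080.1113 ≈ -0.218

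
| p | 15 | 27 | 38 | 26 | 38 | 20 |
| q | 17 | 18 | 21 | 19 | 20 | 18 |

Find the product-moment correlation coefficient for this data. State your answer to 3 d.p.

n = 6, Σp = 164, Σq = 113, Σp² = 4918, Σq² = 2139, Σpq = 3153
nΣpq − ΣpΣq = 18918 − 18532 = 386
nΣp² − (Σp)² = 29508 − 26896 = 2612; nΣq² − (Σq)² = 12834 − 12769 = 65
r = 386 / √(2612 × 65) = 386 / 412.0437 ≈ 0.937

0.937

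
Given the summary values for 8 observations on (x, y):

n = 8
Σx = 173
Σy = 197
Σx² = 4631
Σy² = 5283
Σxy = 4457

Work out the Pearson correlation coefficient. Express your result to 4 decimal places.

r = (nΣxy − ΣxΣy) / √[(nΣx² − (Σx)²)(nΣy² − (Σy)²)]
Numerator: 8×4457 − 173×197 = 1575
Denominator: √[(37048 − 29929)(42264 − 38809)] = √[7119 × 3455] = 4959.4501
r = 1575 / 4959.4501 ≈ 0.3176

0.3176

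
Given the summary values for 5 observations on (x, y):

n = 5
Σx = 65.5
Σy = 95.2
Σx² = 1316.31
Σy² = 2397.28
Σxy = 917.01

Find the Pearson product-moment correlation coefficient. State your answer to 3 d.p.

r = (nΣxy − ΣxΣy) / √[(nΣx² − (Σx)²)(nΣy² − (Σy)²)]
Numerator: 5×917.01 − 65.5×95.2 = -1650.55
Denominator: √[(6581.55 − 4290.25)(11986.4 − 9063.04)] = √[2291.3 × 2923.36] = 2588.1064
r = -1650.55 / 2588.1064 ≈ -0.638

-0.638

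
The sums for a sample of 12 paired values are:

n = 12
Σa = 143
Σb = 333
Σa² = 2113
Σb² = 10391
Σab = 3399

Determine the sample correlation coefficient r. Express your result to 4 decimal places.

-0.8300

r = (nΣab − ΣaΣb) / √[(nΣa² − (Σa)²)(nΣb² − (Σb)²)]
Numerator: 12×3399 − 143×333 = -6831
Denominator: √[(25356 − 20449)(124692 − 110889)] = √[4907 × 13803] = 8229.9041
r = -6831 / 8229.9041 ≈ -0.8300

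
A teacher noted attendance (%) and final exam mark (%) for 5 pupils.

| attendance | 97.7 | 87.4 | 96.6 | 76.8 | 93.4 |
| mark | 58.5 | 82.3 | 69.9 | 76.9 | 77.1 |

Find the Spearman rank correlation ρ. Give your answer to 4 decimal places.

Rank attendance: 5, 2, 4, 1, 3
Rank mark: 1, 5, 2, 3, 4
d = rank(attendance) − rank(mark): 4, -3, 2, -2, -1; Σd² = 34
ρ = 1 − 6Σd² / [n(n²−1)] = 1 − 6×34 / (5×24) = 1 − 204/120 ≈ -0.7000

-0.7000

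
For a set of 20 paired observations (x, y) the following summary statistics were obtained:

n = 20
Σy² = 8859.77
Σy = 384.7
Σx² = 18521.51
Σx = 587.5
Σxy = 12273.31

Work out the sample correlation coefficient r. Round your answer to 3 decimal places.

r = (nΣxy − ΣxΣy) / √[(nΣx² − (Σx)²)(nΣy² − (Σy)²)]
Numerator: 20×12273.31 − 587.5×384.7 = 19454.95
Denominator: √[(370430.2 − 345156.25)(177195.4 − 147994.09)] = √[25273.95 × 29201.31] = 27166.7526
r = 19454.95 / 27166.7526 ≈ 0.716

0.716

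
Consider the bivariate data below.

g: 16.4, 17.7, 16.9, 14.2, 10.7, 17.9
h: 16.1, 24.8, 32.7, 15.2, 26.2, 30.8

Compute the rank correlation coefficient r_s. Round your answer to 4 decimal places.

Rank g: 3, 5, 4, 2, 1, 6
Rank h: 2, 3, 6, 1, 4, 5
d = rank(g) − rank(h): 1, 2, -2, 1, -3, 1; Σd² = 20
ρ = 1 − 6Σd² / [n(n²−1)] = 1 − 6×20 / (6×35) = 1 − 120/210 ≈ 0.4286

0.4286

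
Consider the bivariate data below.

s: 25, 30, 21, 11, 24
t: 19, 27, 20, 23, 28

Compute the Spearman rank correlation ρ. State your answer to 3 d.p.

Rank s: 4, 5, 2, 1, 3
Rank t: 1, 4, 2, 3, 5
d = rank(s) − rank(t): 3, 1, 0, -2, -2; Σd² = 18
ρ = 1 − 6Σd² / [n(n²−1)] = 1 − 6×18 / (5×24) = 1 − 108/120 ≈ 0.100

0.100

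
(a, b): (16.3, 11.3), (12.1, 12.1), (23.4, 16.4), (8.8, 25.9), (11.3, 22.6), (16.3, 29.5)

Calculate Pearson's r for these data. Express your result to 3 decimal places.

n = 6, Σa = 88.2, Σb = 117.8, Σa² = 1430.48, Σb² = 2594.88, Σab = 1678.51
nΣab − ΣaΣb = 10071.06 − 10389.96 = -318.9
nΣa² − (Σa)² = 8582.88 − 7779.24 = 803.64; nΣb² − (Σb)² = 15569.28 − 13876.84 = 1692.44
r = -318.9 / √(803.64 × 1692.44) = -318.9 / 1166.2386 ≈ -0.273

-0.273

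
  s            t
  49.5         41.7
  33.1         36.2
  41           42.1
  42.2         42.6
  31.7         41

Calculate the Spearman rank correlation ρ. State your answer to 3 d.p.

Rank s: 5, 2, 3, 4, 1
Rank t: 3, 1, 4, 5, 2
d = rank(s) − rank(t): 2, 1, -1, -1, -1; Σd² = 8
ρ = 1 − 6Σd² / [n(n²−1)] = 1 − 6×8 / (5×24) = 1 − 48/120 ≈ 0.600

0.600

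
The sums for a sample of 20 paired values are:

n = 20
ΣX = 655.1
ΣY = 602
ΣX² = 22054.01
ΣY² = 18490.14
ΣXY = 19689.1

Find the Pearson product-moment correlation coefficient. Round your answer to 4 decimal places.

-0.0626

r = (nΣXY − ΣXΣY) / √[(nΣX² − (ΣX)²)(nΣY² − (ΣY)²)]
Numerator: 20×19689.1 − 655.1×602 = -588.2
Denominator: √[(441080.2 − 429156.01)(369802.8 − 362404)] = √[11924.19 × 7398.8] = 9392.8003
r = -588.2 / 9392.8003 ≈ -0.0626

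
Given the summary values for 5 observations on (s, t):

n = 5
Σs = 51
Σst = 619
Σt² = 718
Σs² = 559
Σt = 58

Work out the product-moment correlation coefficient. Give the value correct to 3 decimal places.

0.654

r = (nΣst − ΣsΣt) / √[(nΣs² − (Σs)²)(nΣt² − (Σt)²)]
Numerator: 5×619 − 51×58 = 137
Denominator: √[(2795 − 2601)(3590 − 3364)] = √[194 × 226] = 209.3896
r = 137 / 209.3896 ≈ 0.654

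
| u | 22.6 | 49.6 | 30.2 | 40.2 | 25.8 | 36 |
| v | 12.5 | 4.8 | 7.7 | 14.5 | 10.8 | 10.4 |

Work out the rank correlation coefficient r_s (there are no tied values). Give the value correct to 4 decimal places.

Rank u: 1, 6, 3, 5, 2, 4
Rank v: 5, 1, 2, 6, 4, 3
d = rank(u) − rank(v): -4, 5, 1, -1, -2, 1; Σd² = 48
ρ = 1 − 6Σd² / [n(n²−1)] = 1 − 6×48 / (6×35) = 1 − 288/210 ≈ -0.3714

-0.3714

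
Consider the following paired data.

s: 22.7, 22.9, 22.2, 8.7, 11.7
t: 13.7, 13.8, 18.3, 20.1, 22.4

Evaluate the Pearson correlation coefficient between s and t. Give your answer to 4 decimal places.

n = 5, Σs = 88.2, Σt = 88.3, Σs² = 1745.12, Σt² = 1618.79, Σst = 1470.22
nΣst − ΣsΣt = 7351.1 − 7788.06 = -436.96
nΣs² − (Σs)² = 8725.6 − 7779.24 = 946.36; nΣt² − (Σt)² = 8093.95 − 7796.89 = 297.06
r = -436.96 / √(946.36 × 297.06) = -436.96 / 530.2129 ≈ -0.8241

-0.8241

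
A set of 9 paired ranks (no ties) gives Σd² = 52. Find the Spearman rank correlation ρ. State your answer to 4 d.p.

0.5667

ρ = 1 − 6Σd² / [n(n²−1)] = 1 − 6×52 / (9×80)
  = 1 − 312/720 = 1 − 0.43333 ≈ 0.5667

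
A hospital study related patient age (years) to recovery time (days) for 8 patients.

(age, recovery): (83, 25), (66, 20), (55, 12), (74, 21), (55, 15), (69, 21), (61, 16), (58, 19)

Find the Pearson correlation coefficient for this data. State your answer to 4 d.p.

n = 8, Σx = 521, Σy = 149, Σx² = 34617, Σy² = 2893, Σxy = 9961
nΣxy − ΣxΣy = 79688 − 77629 = 2059
nΣx² − (Σx)² = 276936 − 271441 = 5495; nΣy² − (Σy)² = 23144 − 22201 = 943
r = 2059 / √(5495 × 943) = 2059 / 2276.3534 ≈ 0.9045

0.9045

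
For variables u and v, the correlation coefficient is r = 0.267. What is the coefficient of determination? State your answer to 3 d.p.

0.071

r² = (0.267)² = 0.071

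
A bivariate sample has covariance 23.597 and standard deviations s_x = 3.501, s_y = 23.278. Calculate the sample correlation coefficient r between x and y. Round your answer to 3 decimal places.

r = Cov(x,y) / (s_x · s_y) = 23.597 / (3.501 × 23.278)
  = 23.597 / 81.4963 ≈ 0.290

0.290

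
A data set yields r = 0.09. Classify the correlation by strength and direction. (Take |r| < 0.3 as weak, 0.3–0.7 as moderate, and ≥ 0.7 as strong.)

weak positive

r = 0.09 > 0 so the relationship is positive.
|r| = 0.09, which falls in the weak range.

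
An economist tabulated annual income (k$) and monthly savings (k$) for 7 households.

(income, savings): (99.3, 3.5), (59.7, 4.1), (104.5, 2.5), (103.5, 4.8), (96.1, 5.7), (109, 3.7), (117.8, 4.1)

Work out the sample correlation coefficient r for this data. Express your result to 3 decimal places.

n = 7, Σx = 689.9, Σy = 28.4, Σx² = 70050.13, Σy² = 121.34, Σxy = 2784.42
nΣxy − ΣxΣy = 19490.94 − 19593.16 = -102.22
nΣx² − (Σx)² = 490350.91 − 475962.01 = 14388.9; nΣy² − (Σy)² = 849.38 − 806.56 = 42.82
r = -102.22 / √(14388.9 × 42.82) = -102.22 / 784.9412 ≈ -0.130

-0.130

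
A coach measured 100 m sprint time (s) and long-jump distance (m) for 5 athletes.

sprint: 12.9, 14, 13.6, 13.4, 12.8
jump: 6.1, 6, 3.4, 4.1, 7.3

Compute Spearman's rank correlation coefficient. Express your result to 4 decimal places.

-0.7000

Rank sprint: 2, 5, 4, 3, 1
Rank jump: 4, 3, 1, 2, 5
d = rank(sprint) − rank(jump): -2, 2, 3, 1, -4; Σd² = 34
ρ = 1 − 6Σd² / [n(n²−1)] = 1 − 6×34 / (5×24) = 1 − 204/120 ≈ -0.7000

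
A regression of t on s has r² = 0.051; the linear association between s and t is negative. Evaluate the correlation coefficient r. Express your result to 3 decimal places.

|r| = √0.051 = 0.226
The association is negative, so r = −0.226.

-0.226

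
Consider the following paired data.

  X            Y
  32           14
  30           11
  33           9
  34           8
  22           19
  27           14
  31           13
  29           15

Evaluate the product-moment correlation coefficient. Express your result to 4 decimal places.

n = 8, ΣX = 238, ΣY = 103, ΣX² = 7184, ΣY² = 1413, ΣXY = 2981
nΣXY − ΣXΣY = 23848 − 24514 = -666
nΣX² − (ΣX)² = 57472 − 56644 = 828; nΣY² − (ΣY)² = 11304 − 10609 = 695
r = -666 / √(828 × 695) = -666 / 758.5908 ≈ -0.8779

-0.8779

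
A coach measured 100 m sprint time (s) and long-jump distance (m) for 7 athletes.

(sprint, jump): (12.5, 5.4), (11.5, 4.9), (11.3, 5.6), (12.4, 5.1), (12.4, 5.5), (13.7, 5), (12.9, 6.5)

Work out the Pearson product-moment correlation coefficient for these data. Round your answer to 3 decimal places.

n = 7, Σx = 86.7, Σy = 38, Σx² = 1077.81, Σy² = 208.04, Σxy = 470.92
nΣxy − ΣxΣy = 3296.44 − 3294.6 = 1.84
nΣx² − (Σx)² = 7544.67 − 7516.89 = 27.78; nΣy² − (Σy)² = 1456.28 − 1444 = 12.28
r = 1.84 / √(27.78 × 12.28) = 1.84 / 18.4699 ≈ 0.100

0.100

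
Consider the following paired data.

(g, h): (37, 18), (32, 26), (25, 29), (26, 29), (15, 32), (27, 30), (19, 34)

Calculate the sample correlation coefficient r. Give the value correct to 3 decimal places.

n = 7, Σg = 181, Σh = 198, Σg² = 5009, Σh² = 5762, Σgh = 4913
nΣgh − ΣgΣh = 34391 − 35838 = -1447
nΣg² − (Σg)² = 35063 − 32761 = 2302; nΣh² − (Σh)² = 40334 − 39204 = 1130
r = -1447 / √(2302 × 1130) = -1447 / 1612.8422 ≈ -0.897

-0.897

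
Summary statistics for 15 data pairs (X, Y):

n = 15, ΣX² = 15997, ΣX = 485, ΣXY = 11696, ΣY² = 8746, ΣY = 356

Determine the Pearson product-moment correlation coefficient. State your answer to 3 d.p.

0.606

r = (nΣXY − ΣXΣY) / √[(nΣX² − (ΣX)²)(nΣY² − (ΣY)²)]
Numerator: 15×11696 − 485×356 = 2780
Denominator: √[(239955 − 235225)(131190 − 126736)] = √[4730 × 4454] = 4589.9259
r = 2780 / 4589.9259 ≈ 0.606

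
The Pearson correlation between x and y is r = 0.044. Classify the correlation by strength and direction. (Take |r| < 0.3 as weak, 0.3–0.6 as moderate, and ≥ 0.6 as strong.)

weak positive

r = 0.044 > 0 so the relationship is positive.
|r| = 0.044, which falls in the weak range.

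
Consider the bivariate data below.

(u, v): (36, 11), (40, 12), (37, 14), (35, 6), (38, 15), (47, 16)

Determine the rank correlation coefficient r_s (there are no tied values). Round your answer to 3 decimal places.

Rank u: 2, 5, 3, 1, 4, 6
Rank v: 2, 3, 4, 1, 5, 6
d = rank(u) − rank(v): 0, 2, -1, 0, -1, 0; Σd² = 6
ρ = 1 − 6Σd² / [n(n²−1)] = 1 − 6×6 / (6×35) = 1 − 36/210 ≈ 0.829

0.829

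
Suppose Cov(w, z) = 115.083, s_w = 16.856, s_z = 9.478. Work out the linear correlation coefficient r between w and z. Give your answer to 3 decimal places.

r = Cov(w,z) / (s_w · s_z) = 115.083 / (16.856 × 9.478)
  = 115.083 / 159.7612 ≈ 0.720

0.720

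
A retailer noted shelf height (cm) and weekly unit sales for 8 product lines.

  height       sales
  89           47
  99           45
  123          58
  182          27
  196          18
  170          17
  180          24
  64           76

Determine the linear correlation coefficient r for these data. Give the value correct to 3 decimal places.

-0.905

n = 8, Σx = 1103, Σy = 312, Σx² = 169787, Σy² = 15292, Σxy = 36288
nΣxy − ΣxΣy = 290304 − 344136 = -53832
nΣx² − (Σx)² = 1358296 − 1216609 = 141687; nΣy² − (Σy)² = 122336 − 97344 = 24992
r = -53832 / √(141687 × 24992) = -53832 / 59506.6509 ≈ -0.905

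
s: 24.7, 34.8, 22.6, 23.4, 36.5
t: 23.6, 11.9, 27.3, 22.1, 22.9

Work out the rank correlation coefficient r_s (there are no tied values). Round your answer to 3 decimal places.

Rank s: 3, 4, 1, 2, 5
Rank t: 4, 1, 5, 2, 3
d = rank(s) − rank(t): -1, 3, -4, 0, 2; Σd² = 30
ρ = 1 − 6Σd² / [n(n²−1)] = 1 − 6×30 / (5×24) = 1 − 180/120 ≈ -0.500

-0.500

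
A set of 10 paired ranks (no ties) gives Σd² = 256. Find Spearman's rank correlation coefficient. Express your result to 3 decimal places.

ρ = 1 − 6Σd² / [n(n²−1)] = 1 − 6×256 / (10×99)
  = 1 − 1536/990 = 1 − 1.5515 ≈ -0.552

-0.552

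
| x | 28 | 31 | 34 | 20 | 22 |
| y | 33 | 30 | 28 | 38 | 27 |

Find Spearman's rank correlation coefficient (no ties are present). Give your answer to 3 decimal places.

Rank x: 3, 4, 5, 1, 2
Rank y: 4, 3, 2, 5, 1
d = rank(x) − rank(y): -1, 1, 3, -4, 1; Σd² = 28
ρ = 1 − 6Σd² / [n(n²−1)] = 1 − 6×28 / (5×24) = 1 − 168/120 ≈ -0.400

-0.400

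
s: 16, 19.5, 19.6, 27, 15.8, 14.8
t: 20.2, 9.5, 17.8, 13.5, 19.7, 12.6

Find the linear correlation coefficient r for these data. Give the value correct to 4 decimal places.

-0.3385

n = 6, Σs = 112.7, Σt = 93.3, Σs² = 2218.09, Σt² = 1544.23, Σst = 1719.57
nΣst − ΣsΣt = 10317.42 − 10514.91 = -197.49
nΣs² − (Σs)² = 13308.54 − 12701.29 = 607.25; nΣt² − (Σt)² = 9265.38 − 8704.89 = 560.49
r = -197.49 / √(607.25 × 560.49) = -197.49 / 583.4017 ≈ -0.3385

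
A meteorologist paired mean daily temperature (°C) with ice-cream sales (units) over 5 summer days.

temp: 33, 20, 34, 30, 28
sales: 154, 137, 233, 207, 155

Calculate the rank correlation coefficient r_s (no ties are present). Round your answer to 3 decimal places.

Rank temp: 4, 1, 5, 3, 2
Rank sales: 2, 1, 5, 4, 3
d = rank(temp) − rank(sales): 2, 0, 0, -1, -1; Σd² = 6
ρ = 1 − 6Σd² / [n(n²−1)] = 1 − 6×6 / (5×24) = 1 − 36/120 ≈ 0.700

0.700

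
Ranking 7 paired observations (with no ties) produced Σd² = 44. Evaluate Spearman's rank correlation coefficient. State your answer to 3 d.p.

0.214

ρ = 1 − 6Σd² / [n(n²−1)] = 1 − 6×44 / (7×48)
  = 1 − 264/336 = 1 − 0.7857 ≈ 0.214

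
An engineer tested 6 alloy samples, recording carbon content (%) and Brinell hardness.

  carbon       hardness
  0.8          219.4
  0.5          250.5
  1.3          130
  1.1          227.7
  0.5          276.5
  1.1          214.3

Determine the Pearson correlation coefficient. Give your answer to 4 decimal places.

n = 6, Σx = 5.3, Σy = 1318.4, Σx² = 5.25, Σy² = 302010.64, Σxy = 1094.22
nΣxy − ΣxΣy = 6565.32 − 6987.52 = -422.2
nΣx² − (Σx)² = 31.5 − 28.09 = 3.41; nΣy² − (Σy)² = 1812063.84 − 1738178.56 = 73885.28
r = -422.2 / √(3.41 × 73885.28) = -422.2 / 501.9450 ≈ -0.8411

-0.8411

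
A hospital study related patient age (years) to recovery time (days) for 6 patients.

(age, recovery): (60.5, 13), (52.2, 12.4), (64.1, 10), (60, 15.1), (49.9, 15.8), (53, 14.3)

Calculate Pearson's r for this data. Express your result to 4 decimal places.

-0.6074

n = 6, Σx = 339.7, Σy = 80.6, Σx² = 19392.91, Σy² = 1104.9, Σxy = 4527.1
nΣxy − ΣxΣy = 27162.6 − 27379.82 = -217.22
nΣx² − (Σx)² = 116357.46 − 115396.09 = 961.37; nΣy² − (Σy)² = 6629.4 − 6496.36 = 133.04
r = -217.22 / √(961.37 × 133.04) = -217.22 / 357.6320 ≈ -0.6074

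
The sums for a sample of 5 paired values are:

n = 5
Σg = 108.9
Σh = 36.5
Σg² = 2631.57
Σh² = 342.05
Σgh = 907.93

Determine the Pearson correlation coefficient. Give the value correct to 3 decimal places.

0.806

r = (nΣgh − ΣgΣh) / √[(nΣg² − (Σg)²)(nΣh² − (Σh)²)]
Numerator: 5×907.93 − 108.9×36.5 = 564.8
Denominator: √[(13157.85 − 11859.21)(1710.25 − 1332.25)] = √[1298.64 × 378] = 700.6325
r = 564.8 / 700.6325 ≈ 0.806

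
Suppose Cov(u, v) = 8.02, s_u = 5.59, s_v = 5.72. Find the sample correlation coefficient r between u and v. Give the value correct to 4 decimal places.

r = Cov(u,v) / (s_u · s_v) = 8.02 / (5.59 × 5.72)
  = 8.02 / 31.9748 ≈ 0.2508

0.2508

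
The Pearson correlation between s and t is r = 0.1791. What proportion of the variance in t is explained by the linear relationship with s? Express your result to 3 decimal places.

r² = (0.1791)² = 0.032

0.032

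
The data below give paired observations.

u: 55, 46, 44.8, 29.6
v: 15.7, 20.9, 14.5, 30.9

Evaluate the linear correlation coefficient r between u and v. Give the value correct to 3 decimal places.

-0.875

n = 4, Σu = 175.4, Σv = 82, Σu² = 8024.2, Σv² = 1848.36, Σuv = 3389.14
nΣuv − ΣuΣv = 13556.56 − 14382.8 = -826.24
nΣu² − (Σu)² = 32096.8 − 30765.16 = 1331.64; nΣv² − (Σv)² = 7393.44 − 6724 = 669.44
r = -826.24 / √(1331.64 × 669.44) = -826.24 / 944.1679 ≈ -0.875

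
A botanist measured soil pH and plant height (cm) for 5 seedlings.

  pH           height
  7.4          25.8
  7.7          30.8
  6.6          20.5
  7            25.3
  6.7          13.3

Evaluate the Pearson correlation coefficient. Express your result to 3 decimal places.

n = 5, Σx = 35.4, Σy = 115.7, Σx² = 251.5, Σy² = 2851.51, Σxy = 829.59
nΣxy − ΣxΣy = 4147.95 − 4095.78 = 52.17
nΣx² − (Σx)² = 1257.5 − 1253.16 = 4.34; nΣy² − (Σy)² = 14257.55 − 13386.49 = 871.06
r = 52.17 / √(4.34 × 871.06) = 52.17 / 61.4850 ≈ 0.849

0.849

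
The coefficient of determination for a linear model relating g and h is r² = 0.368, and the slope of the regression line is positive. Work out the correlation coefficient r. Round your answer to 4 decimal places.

|r| = √0.368 = 0.6066
The association is positive, so r = 0.6066.

0.6066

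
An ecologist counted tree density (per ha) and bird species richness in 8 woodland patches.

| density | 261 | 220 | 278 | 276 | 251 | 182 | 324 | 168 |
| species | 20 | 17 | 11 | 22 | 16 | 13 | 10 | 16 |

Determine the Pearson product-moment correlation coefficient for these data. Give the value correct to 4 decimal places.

-0.1474

n = 8, Σx = 1960, Σy = 125, Σx² = 499306, Σy² = 2075, Σxy = 30400
nΣxy − ΣxΣy = 243200 − 245000 = -1800
nΣx² − (Σx)² = 3994448 − 3841600 = 152848; nΣy² − (Σy)² = 16600 − 15625 = 975
r = -1800 / √(152848 × 975) = -1800 / 12207.6533 ≈ -0.1474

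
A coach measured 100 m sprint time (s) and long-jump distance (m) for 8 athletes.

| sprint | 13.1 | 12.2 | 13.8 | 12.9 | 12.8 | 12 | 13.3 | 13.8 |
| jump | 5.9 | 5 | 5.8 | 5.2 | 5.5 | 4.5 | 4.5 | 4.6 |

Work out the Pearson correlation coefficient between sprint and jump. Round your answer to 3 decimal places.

n = 8, Σx = 103.9, Σy = 41, Σx² = 1352.47, Σy² = 212.4, Σxy = 533.14
nΣxy − ΣxΣy = 4265.12 − 4259.9 = 5.22
nΣx² − (Σx)² = 10819.76 − 10795.21 = 24.55; nΣy² − (Σy)² = 1699.2 − 1681 = 18.2
r = 5.22 / √(24.55 × 18.2) = 5.22 / 21.1379 ≈ 0.247

0.247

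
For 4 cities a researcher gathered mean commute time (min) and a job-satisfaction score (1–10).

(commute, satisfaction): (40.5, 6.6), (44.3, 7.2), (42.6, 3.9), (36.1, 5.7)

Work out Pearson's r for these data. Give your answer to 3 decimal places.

0.111

n = 4, Σx = 163.5, Σy = 23.4, Σx² = 6720.71, Σy² = 143.1, Σxy = 958.17
nΣxy − ΣxΣy = 3832.68 − 3825.9 = 6.78
nΣx² − (Σx)² = 26882.84 − 26732.25 = 150.59; nΣy² − (Σy)² = 572.4 − 547.56 = 24.84
r = 6.78 / √(150.59 × 24.84) = 6.78 / 61.1609 ≈ 0.111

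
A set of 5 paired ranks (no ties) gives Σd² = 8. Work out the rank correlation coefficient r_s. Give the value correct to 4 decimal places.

ρ = 1 − 6Σd² / [n(n²−1)] = 1 − 6×8 / (5×24)
  = 1 − 48/120 = 1 − 0.40000 ≈ 0.6000

0.6000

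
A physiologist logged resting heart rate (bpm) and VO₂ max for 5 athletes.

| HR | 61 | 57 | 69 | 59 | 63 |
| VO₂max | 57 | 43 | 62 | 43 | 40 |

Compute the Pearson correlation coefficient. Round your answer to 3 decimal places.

0.674

n = 5, Σx = 309, Σy = 245, Σx² = 19181, Σy² = 12391, Σxy = 15263
nΣxy − ΣxΣy = 76315 − 75705 = 610
nΣx² − (Σx)² = 95905 − 95481 = 424; nΣy² − (Σy)² = 61955 − 60025 = 1930
r = 610 / √(424 × 1930) = 610 / 904.6104 ≈ 0.674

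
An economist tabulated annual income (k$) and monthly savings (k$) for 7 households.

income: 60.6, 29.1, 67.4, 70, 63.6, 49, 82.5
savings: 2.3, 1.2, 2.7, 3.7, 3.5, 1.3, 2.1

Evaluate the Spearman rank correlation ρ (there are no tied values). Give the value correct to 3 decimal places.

Rank income: 3, 1, 5, 6, 4, 2, 7
Rank savings: 4, 1, 5, 7, 6, 2, 3
d = rank(income) − rank(savings): -1, 0, 0, -1, -2, 0, 4; Σd² = 22
ρ = 1 − 6Σd² / [n(n²−1)] = 1 − 6×22 / (7×48) = 1 − 132/336 ≈ 0.607

0.607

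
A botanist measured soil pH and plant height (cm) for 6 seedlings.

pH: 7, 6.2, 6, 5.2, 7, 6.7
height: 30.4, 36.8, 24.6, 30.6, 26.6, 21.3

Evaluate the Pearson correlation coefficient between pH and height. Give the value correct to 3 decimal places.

-0.254

n = 6, Σx = 38.1, Σy = 170.3, Σx² = 244.37, Σy² = 4981.17, Σxy = 1076.59
nΣxy − ΣxΣy = 6459.54 − 6488.43 = -28.89
nΣx² − (Σx)² = 1466.22 − 1451.61 = 14.61; nΣy² − (Σy)² = 29887.02 − 29002.09 = 884.93
r = -28.89 / √(14.61 × 884.93) = -28.89 / 113.7050 ≈ -0.254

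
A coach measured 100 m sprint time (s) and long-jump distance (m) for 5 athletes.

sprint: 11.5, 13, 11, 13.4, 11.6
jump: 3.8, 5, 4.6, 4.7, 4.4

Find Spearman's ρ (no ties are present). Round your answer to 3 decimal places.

0.600

Rank sprint: 2, 4, 1, 5, 3
Rank jump: 1, 5, 3, 4, 2
d = rank(sprint) − rank(jump): 1, -1, -2, 1, 1; Σd² = 8
ρ = 1 − 6Σd² / [n(n²−1)] = 1 − 6×8 / (5×24) = 1 − 48/120 ≈ 0.600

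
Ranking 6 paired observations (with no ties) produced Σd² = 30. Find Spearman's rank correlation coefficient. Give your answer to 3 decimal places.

ρ = 1 − 6Σd² / [n(n²−1)] = 1 − 6×30 / (6×35)
  = 1 − 180/210 = 1 − 0.8571 ≈ 0.143

0.143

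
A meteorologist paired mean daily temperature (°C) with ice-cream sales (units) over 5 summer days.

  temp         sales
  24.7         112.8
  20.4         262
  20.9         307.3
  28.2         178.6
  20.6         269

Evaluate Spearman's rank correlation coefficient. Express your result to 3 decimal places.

-0.500

Rank temp: 4, 1, 3, 5, 2
Rank sales: 1, 3, 5, 2, 4
d = rank(temp) − rank(sales): 3, -2, -2, 3, -2; Σd² = 30
ρ = 1 − 6Σd² / [n(n²−1)] = 1 − 6×30 / (5×24) = 1 − 180/120 ≈ -0.500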